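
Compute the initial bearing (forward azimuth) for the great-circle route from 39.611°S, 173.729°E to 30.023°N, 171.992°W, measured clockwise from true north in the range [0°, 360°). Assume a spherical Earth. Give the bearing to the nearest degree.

13°

Δλ = -171.992 − 173.729 = -345.721°; wrapped into (−180°, 180°]: 14.279°.
θ = atan2( sin Δλ · cos φ₂ , cos φ₁ · sin φ₂ − sin φ₁ · cos φ₂ · cos Δλ )
  = atan2(0.21355, 0.92043) = 13.062° → normalised to [0°, 360°): 13.062°.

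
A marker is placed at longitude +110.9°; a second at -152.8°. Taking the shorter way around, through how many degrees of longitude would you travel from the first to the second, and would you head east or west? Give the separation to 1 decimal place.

96.3° east

Raw difference: -152.8 − 110.9 = -263.7°.
Normalise into (−180°, 180°]: -263.7° + 360° = 96.3°.
Positive ⇒ the second point lies to the east; separation 96.3°.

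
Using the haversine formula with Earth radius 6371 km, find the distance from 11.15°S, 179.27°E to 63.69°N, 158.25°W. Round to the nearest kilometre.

Δλ = -158.25 − 179.27 = -337.52°; wrapped into (−180°, 180°]: 22.48°.
Δφ = 63.69 − -11.15 = 74.84°.
a = sin²(Δφ/2) + cos φ₁ · cos φ₂ · sin²(Δλ/2) = 0.385764.
c = 2·atan2(√a, √(1−a)) = 1.34029 rad → d = 6371·c ≈ 8538.98 km.

8539 km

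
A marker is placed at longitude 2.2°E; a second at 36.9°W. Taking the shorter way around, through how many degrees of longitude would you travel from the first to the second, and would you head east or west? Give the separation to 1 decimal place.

39.1° west

Raw difference: -36.9 − 2.2 = -39.1°.
Normalise into (−180°, 180°]: -39.1° stays -39.1°.
Negative ⇒ the second point lies to the west; separation 39.1°.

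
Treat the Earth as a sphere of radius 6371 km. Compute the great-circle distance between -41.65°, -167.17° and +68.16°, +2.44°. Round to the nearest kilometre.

17003 km

Δλ = 2.44 − -167.17 = 169.61°.
Δφ = 68.16 − -41.65 = 109.81°.
a = sin²(Δφ/2) + cos φ₁ · cos φ₂ · sin²(Δλ/2) = 0.945149.
c = 2·atan2(√a, √(1−a)) = 2.66880 rad → d = 6371·c ≈ 17002.90 km.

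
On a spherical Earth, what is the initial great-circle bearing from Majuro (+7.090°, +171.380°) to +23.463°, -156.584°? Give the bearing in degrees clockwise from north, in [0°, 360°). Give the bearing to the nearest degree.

58°

Δλ = -156.584 − 171.380 = -327.964°; wrapped into (−180°, 180°]: 32.036°.
θ = atan2( sin Δλ · cos φ₂ , cos φ₁ · sin φ₂ − sin φ₁ · cos φ₂ · cos Δλ )
  = atan2(0.48659, 0.29913) = 58.419° → normalised to [0°, 360°): 58.419°.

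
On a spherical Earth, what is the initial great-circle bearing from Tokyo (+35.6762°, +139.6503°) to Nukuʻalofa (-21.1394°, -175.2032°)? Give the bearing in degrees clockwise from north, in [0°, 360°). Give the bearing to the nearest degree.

136°

Δλ = -175.2032 − 139.6503 = -314.8535°; wrapped into (−180°, 180°]: 45.1465°.
θ = atan2( sin Δλ · cos φ₂ , cos φ₁ · sin φ₂ − sin φ₁ · cos φ₂ · cos Δλ )
  = atan2(0.66121, -0.67661) = 135.660° → normalised to [0°, 360°): 135.660°.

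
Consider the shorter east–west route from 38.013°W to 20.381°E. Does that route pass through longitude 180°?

No

Signed shortest Δλ = ((20.381 − -38.013 + 180) mod 360) − 180 = 58.394°.
Going east by 58.394° from -38.013° reaches +20.381° without touching 180°.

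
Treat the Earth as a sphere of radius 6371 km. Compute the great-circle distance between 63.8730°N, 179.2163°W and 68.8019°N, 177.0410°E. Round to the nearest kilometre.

Δλ = 177.0410 − -179.2163 = 356.2573°; wrapped into (−180°, 180°]: -3.7427°.
Δφ = 68.8019 − 63.8730 = 4.9289°.
a = sin²(Δφ/2) + cos φ₁ · cos φ₂ · sin²(Δλ/2) = 0.002019.
c = 2·atan2(√a, √(1−a)) = 0.08989 rad → d = 6371·c ≈ 572.70 km.

573 km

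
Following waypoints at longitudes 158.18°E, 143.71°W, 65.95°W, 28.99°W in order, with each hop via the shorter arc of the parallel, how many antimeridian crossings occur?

Leg 1: +158.18° → -143.71°, shortest Δλ = 58.11° (east) — crosses 180°.
Leg 2: -143.71° → -65.95°, shortest Δλ = 77.76° (east) — does not cross 180°.
Leg 3: -65.95° → -28.99°, shortest Δλ = 36.96° (east) — does not cross 180°.
Total crossings: 1.

1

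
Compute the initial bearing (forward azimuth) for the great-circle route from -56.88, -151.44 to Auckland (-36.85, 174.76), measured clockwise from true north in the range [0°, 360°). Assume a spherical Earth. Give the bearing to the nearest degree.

297°

Δλ = 174.76 − -151.44 = 326.20°; wrapped into (−180°, 180°]: -33.80°.
θ = atan2( sin Δλ · cos φ₂ , cos φ₁ · sin φ₂ − sin φ₁ · cos φ₂ · cos Δλ )
  = atan2(-0.44515, 0.22924) = -62.753° → normalised to [0°, 360°): 297.247°.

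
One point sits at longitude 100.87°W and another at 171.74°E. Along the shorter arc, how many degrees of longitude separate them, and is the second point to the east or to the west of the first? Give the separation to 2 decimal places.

Raw difference: 171.74 − -100.87 = 272.61°.
Normalise into (−180°, 180°]: 272.61° − 360° = -87.39°.
Negative ⇒ the second point lies to the west; separation 87.39°.

87.39° west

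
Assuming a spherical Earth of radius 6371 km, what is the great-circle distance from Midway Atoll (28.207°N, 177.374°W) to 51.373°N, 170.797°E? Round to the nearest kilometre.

Δλ = 170.797 − -177.374 = 348.171°; wrapped into (−180°, 180°]: -11.829°.
Δφ = 51.373 − 28.207 = 23.166°.
a = sin²(Δφ/2) + cos φ₁ · cos φ₂ · sin²(Δλ/2) = 0.046157.
c = 2·atan2(√a, √(1−a)) = 0.43306 rad → d = 6371·c ≈ 2759.01 km.

2759 km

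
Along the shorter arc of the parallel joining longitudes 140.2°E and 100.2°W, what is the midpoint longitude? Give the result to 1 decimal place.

160.0°W

Signed shortest Δλ from +140.2° to -100.2° is +119.6°.
Midpoint longitude = +140.2° + (+119.6°)/2 = +140.2° + 59.8° = +200.0°.
Normalise into (−180°, 180°]: -160.0°.
(The naïve average (+140.2 + -100.2)/2 = 20.0° is on the wrong side of the globe.)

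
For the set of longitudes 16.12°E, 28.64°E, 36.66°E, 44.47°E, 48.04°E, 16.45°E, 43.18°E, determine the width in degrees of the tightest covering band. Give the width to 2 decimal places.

Sort the longitudes: +16.12°, +16.45°, +28.64°, +36.66°, +43.18°, +44.47°, +48.04°.
Eastward gaps between consecutive values (wrapping around): 0.33°, 12.19°, 8.02°, 6.52°, 1.29°, 3.57°, 328.08°.
Largest gap = 328.08° ⇒ minimal covering band is its complement: 360° − 328.08° = 31.92°.
Band runs from +16.12° eastward to +48.04°.

31.92°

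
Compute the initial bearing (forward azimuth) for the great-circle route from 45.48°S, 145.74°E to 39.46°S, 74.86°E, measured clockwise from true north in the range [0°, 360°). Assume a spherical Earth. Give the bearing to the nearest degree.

Δλ = 74.86 − 145.74 = -70.88°.
θ = atan2( sin Δλ · cos φ₂ , cos φ₁ · sin φ₂ − sin φ₁ · cos φ₂ · cos Δλ )
  = atan2(-0.72948, -0.26530) = -109.986° → normalised to [0°, 360°): 250.014°.

250°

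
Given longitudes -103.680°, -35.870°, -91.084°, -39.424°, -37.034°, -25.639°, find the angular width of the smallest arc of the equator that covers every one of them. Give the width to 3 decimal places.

Sort the longitudes: -103.680°, -91.084°, -39.424°, -37.034°, -35.870°, -25.639°.
Eastward gaps between consecutive values (wrapping around): 12.596°, 51.660°, 2.390°, 1.164°, 10.231°, 281.959°.
Largest gap = 281.959° ⇒ minimal covering band is its complement: 360° − 281.959° = 78.041°.
Band runs from -103.680° eastward to -25.639°.

78.041°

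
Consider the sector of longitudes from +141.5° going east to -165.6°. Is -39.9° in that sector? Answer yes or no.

No

Band width going east from +141.5° to -165.6°: ((-165.6 − 141.5) mod 360) = 52.9°.
Offset of -39.9° east of the west edge: ((-39.9 − 141.5) mod 360) = 178.6°.
178.6° > 52.9° ⇒ outside.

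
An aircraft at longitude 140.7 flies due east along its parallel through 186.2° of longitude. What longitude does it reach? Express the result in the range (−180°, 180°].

Start at +140.7°; shift +186.2° → +326.9°.
+326.9° lies outside (−180°, 180°]; subtract 360° → -33.1°.

-33.1°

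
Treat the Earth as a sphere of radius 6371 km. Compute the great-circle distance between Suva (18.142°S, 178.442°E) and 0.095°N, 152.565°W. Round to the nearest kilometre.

3762 km

Δλ = -152.565 − 178.442 = -331.007°; wrapped into (−180°, 180°]: 28.993°.
Δφ = 0.095 − -18.142 = 18.237°.
a = sin²(Δφ/2) + cos φ₁ · cos φ₂ · sin²(Δλ/2) = 0.084660.
c = 2·atan2(√a, √(1−a)) = 0.59047 rad → d = 6371·c ≈ 3761.88 km.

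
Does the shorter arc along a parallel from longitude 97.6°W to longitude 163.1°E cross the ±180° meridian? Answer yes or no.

Naïve |163.1 − -97.6| = 260.7° > 180°, so the shorter arc goes the other way round — across 180°.
Signed shortest Δλ = ((163.1 − -97.6 + 180) mod 360) − 180 = -99.3°.
Going west by 99.3° from -97.6° passes through 180° before reaching +163.1°.

Yes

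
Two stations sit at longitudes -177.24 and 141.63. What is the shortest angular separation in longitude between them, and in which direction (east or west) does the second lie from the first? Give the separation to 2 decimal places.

Raw difference: 141.63 − -177.24 = 318.87°.
Normalise into (−180°, 180°]: 318.87° − 360° = -41.13°.
Negative ⇒ the second point lies to the west; separation 41.13°.

41.13° west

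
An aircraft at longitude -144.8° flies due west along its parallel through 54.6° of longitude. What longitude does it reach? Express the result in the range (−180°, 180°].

+160.6°

Start at -144.8°; shift −54.6° → -199.4°.
-199.4° lies outside (−180°, 180°]; add 360° → +160.6°.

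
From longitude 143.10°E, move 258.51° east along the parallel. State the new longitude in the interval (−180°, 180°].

Start at +143.10°; shift +258.51° → +401.61°.
+401.61° lies outside (−180°, 180°]; subtract 360° → +41.61°.

41.61°E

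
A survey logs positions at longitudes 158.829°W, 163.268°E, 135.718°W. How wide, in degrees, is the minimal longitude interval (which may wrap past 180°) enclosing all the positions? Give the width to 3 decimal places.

Sort the longitudes: -158.829°, -135.718°, +163.268°.
Eastward gaps between consecutive values (wrapping around): 23.111°, 298.986°, 37.903°.
Largest gap = 298.986° ⇒ minimal covering band is its complement: 360° − 298.986° = 61.014°.
Band runs from +163.268° eastward to -135.718°, crossing the antimeridian.

61.014°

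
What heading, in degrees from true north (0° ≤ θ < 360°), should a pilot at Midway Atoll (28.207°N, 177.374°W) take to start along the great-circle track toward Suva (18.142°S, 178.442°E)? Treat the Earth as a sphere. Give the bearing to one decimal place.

185.5°

Δλ = 178.442 − -177.374 = 355.816°; wrapped into (−180°, 180°]: -4.184°.
θ = atan2( sin Δλ · cos φ₂ , cos φ₁ · sin φ₂ − sin φ₁ · cos φ₂ · cos Δλ )
  = atan2(-0.06933, -0.72236) = -174.518° → normalised to [0°, 360°): 185.482°.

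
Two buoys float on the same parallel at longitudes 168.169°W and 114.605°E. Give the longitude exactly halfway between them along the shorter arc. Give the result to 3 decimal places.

153.218°E

Signed shortest Δλ from -168.169° to +114.605° is -77.226°.
Midpoint longitude = -168.169° + (-77.226°)/2 = -168.169° − 38.613° = -206.782°.
Normalise into (−180°, 180°]: +153.218°.
(The naïve average (-168.169 + +114.605)/2 = -26.782° is on the wrong side of the globe.)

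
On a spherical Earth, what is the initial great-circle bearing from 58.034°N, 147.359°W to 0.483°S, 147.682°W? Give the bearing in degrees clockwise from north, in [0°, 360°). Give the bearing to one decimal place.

Δλ = -147.682 − -147.359 = -0.323°.
θ = atan2( sin Δλ · cos φ₂ , cos φ₁ · sin φ₂ − sin φ₁ · cos φ₂ · cos Δλ )
  = atan2(-0.00564, -0.85278) = -179.621° → normalised to [0°, 360°): 180.379°.

180.4°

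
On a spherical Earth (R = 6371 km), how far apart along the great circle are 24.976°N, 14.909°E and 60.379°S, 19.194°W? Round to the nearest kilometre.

Δλ = -19.194 − 14.909 = -34.103°.
Δφ = -60.379 − 24.976 = -85.355°.
a = sin²(Δφ/2) + cos φ₁ · cos φ₂ · sin²(Δλ/2) = 0.498034.
c = 2·atan2(√a, √(1−a)) = 1.56686 rad → d = 6371·c ≈ 9982.49 km.

9982 km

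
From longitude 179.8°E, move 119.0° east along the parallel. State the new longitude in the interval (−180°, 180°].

Start at +179.8°; shift +119.0° → +298.8°.
+298.8° lies outside (−180°, 180°]; subtract 360° → -61.2°.

61.2°W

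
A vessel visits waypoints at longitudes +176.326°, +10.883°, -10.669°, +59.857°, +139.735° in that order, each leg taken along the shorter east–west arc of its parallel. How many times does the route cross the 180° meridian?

0

Leg 1: +176.326° → +10.883°, shortest Δλ = -165.443° (west) — does not cross 180°.
Leg 2: +10.883° → -10.669°, shortest Δλ = -21.552° (west) — does not cross 180°.
Leg 3: -10.669° → +59.857°, shortest Δλ = 70.526° (east) — does not cross 180°.
Leg 4: +59.857° → +139.735°, shortest Δλ = 79.878° (east) — does not cross 180°.
Total crossings: 0.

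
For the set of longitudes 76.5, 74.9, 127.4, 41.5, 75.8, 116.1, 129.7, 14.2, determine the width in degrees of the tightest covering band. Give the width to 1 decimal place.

Sort the longitudes: +14.2°, +41.5°, +74.9°, +75.8°, +76.5°, +116.1°, +127.4°, +129.7°.
Eastward gaps between consecutive values (wrapping around): 27.3°, 33.4°, 0.9°, 0.7°, 39.6°, 11.3°, 2.3°, 244.5°.
Largest gap = 244.5° ⇒ minimal covering band is its complement: 360° − 244.5° = 115.5°.
Band runs from +14.2° eastward to +129.7°.

115.5°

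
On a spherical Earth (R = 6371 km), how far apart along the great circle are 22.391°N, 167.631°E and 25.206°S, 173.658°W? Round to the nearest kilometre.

5664 km

Δλ = -173.658 − 167.631 = -341.289°; wrapped into (−180°, 180°]: 18.711°.
Δφ = -25.206 − 22.391 = -47.597°.
a = sin²(Δφ/2) + cos φ₁ · cos φ₂ · sin²(Δλ/2) = 0.184936.
c = 2·atan2(√a, √(1−a)) = 0.88908 rad → d = 6371·c ≈ 5664.32 km.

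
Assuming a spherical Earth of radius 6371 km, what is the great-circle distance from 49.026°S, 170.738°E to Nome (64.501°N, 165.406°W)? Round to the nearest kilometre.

12792 km

Δλ = -165.406 − 170.738 = -336.144°; wrapped into (−180°, 180°]: 23.856°.
Δφ = 64.501 − -49.026 = 113.527°.
a = sin²(Δφ/2) + cos φ₁ · cos φ₂ · sin²(Δλ/2) = 0.711649.
c = 2·atan2(√a, √(1−a)) = 2.00788 rad → d = 6371·c ≈ 12792.20 km.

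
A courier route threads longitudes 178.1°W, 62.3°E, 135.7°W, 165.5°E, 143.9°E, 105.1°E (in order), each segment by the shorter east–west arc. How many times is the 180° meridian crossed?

3

Leg 1: -178.1° → +62.3°, shortest Δλ = -119.6° (west) — crosses 180°.
Leg 2: +62.3° → -135.7°, shortest Δλ = 162.0° (east) — crosses 180°.
Leg 3: -135.7° → +165.5°, shortest Δλ = -58.8° (west) — crosses 180°.
Leg 4: +165.5° → +143.9°, shortest Δλ = -21.6° (west) — does not cross 180°.
Leg 5: +143.9° → +105.1°, shortest Δλ = -38.8° (west) — does not cross 180°.
Total crossings: 3.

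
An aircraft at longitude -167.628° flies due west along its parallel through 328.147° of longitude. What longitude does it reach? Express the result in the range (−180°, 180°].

-135.775°

Start at -167.628°; shift −328.147° → -495.775°.
-495.775° lies outside (−180°, 180°]; add 360° → -135.775°.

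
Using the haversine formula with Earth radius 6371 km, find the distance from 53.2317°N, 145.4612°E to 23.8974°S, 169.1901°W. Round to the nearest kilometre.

Δλ = -169.1901 − 145.4612 = -314.6513°; wrapped into (−180°, 180°]: 45.3487°.
Δφ = -23.8974 − 53.2317 = -77.1291°.
a = sin²(Δφ/2) + cos φ₁ · cos φ₂ · sin²(Δλ/2) = 0.469949.
c = 2·atan2(√a, √(1−a)) = 1.51066 rad → d = 6371·c ≈ 9624.40 km.

9624 km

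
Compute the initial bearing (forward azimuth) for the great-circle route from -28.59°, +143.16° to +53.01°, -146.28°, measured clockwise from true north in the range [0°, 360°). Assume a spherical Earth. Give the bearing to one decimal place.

Δλ = -146.28 − 143.16 = -289.44°; wrapped into (−180°, 180°]: 70.56°.
θ = atan2( sin Δλ · cos φ₂ , cos φ₁ · sin φ₂ − sin φ₁ · cos φ₂ · cos Δλ )
  = atan2(0.56737, 0.79717) = 35.441° → normalised to [0°, 360°): 35.441°.

35.4°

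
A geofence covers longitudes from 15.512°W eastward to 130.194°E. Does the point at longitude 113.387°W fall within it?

Band width going east from -15.512° to +130.194°: ((130.194 − -15.512) mod 360) = 145.706°.
Offset of -113.387° east of the west edge: ((-113.387 − -15.512) mod 360) = 262.125°.
262.125° > 145.706° ⇒ outside.

No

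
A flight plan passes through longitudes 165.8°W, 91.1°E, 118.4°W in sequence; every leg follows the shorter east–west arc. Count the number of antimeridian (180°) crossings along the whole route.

Leg 1: -165.8° → +91.1°, shortest Δλ = -103.1° (west) — crosses 180°.
Leg 2: +91.1° → -118.4°, shortest Δλ = 150.5° (east) — crosses 180°.
Total crossings: 2.

2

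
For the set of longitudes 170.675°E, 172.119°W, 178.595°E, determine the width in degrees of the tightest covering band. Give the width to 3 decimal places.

Sort the longitudes: -172.119°, +170.675°, +178.595°.
Eastward gaps between consecutive values (wrapping around): 342.794°, 7.920°, 9.286°.
Largest gap = 342.794° ⇒ minimal covering band is its complement: 360° − 342.794° = 17.206°.
Band runs from +170.675° eastward to -172.119°, crossing the antimeridian.

17.206°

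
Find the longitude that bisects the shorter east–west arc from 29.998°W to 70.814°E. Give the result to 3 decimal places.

20.408°E

Signed shortest Δλ from -29.998° to +70.814° is +100.812°.
Midpoint longitude = -29.998° + (+100.812°)/2 = -29.998° + 50.406° = +20.408°.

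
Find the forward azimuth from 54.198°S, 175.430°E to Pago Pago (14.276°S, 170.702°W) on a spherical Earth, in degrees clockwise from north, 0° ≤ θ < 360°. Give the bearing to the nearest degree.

21°

Δλ = -170.702 − 175.430 = -346.132°; wrapped into (−180°, 180°]: 13.868°.
θ = atan2( sin Δλ · cos φ₂ , cos φ₁ · sin φ₂ − sin φ₁ · cos φ₂ · cos Δλ )
  = atan2(0.23228, 0.61883) = 20.574° → normalised to [0°, 360°): 20.574°.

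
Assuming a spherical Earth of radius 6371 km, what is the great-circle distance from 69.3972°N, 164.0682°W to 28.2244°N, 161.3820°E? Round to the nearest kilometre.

Δλ = 161.3820 − -164.0682 = 325.4502°; wrapped into (−180°, 180°]: -34.5498°.
Δφ = 28.2244 − 69.3972 = -41.1728°.
a = sin²(Δφ/2) + cos φ₁ · cos φ₂ · sin²(Δλ/2) = 0.150977.
c = 2·atan2(√a, √(1−a)) = 0.79813 rad → d = 6371·c ≈ 5084.90 km.

5085 km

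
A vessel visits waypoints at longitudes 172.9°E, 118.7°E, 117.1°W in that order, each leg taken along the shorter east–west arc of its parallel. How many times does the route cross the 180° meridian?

1

Leg 1: +172.9° → +118.7°, shortest Δλ = -54.2° (west) — does not cross 180°.
Leg 2: +118.7° → -117.1°, shortest Δλ = 124.2° (east) — crosses 180°.
Total crossings: 1.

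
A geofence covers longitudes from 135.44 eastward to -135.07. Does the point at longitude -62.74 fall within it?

No

Band width going east from +135.44° to -135.07°: ((-135.07 − 135.44) mod 360) = 89.49°.
Offset of -62.74° east of the west edge: ((-62.74 − 135.44) mod 360) = 161.82°.
161.82° > 89.49° ⇒ outside.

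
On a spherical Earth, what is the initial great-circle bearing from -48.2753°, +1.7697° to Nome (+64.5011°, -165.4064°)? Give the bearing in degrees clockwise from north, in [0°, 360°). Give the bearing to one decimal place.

Δλ = -165.4064 − 1.7697 = -167.1761°.
θ = atan2( sin Δλ · cos φ₂ , cos φ₁ · sin φ₂ − sin φ₁ · cos φ₂ · cos Δλ )
  = atan2(-0.09555, 0.28744) = -18.388° → normalised to [0°, 360°): 341.612°.

341.6°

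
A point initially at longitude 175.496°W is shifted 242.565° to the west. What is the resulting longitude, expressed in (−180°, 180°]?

Start at -175.496°; shift −242.565° → -418.061°.
-418.061° lies outside (−180°, 180°]; add 360° → -58.061°.

58.061°W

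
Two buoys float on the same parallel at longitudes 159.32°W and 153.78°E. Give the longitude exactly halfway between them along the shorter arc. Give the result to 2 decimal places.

Signed shortest Δλ from -159.32° to +153.78° is -46.90°.
Midpoint longitude = -159.32° + (-46.90°)/2 = -159.32° − 23.45° = -182.77°.
Normalise into (−180°, 180°]: +177.23°.
(The naïve average (-159.32 + +153.78)/2 = -2.77° is on the wrong side of the globe.)

177.23°E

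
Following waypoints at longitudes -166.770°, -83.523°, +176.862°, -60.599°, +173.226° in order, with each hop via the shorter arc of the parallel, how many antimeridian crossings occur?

Leg 1: -166.770° → -83.523°, shortest Δλ = 83.247° (east) — does not cross 180°.
Leg 2: -83.523° → +176.862°, shortest Δλ = -99.615° (west) — crosses 180°.
Leg 3: +176.862° → -60.599°, shortest Δλ = 122.539° (east) — crosses 180°.
Leg 4: -60.599° → +173.226°, shortest Δλ = -126.175° (west) — crosses 180°.
Total crossings: 3.

3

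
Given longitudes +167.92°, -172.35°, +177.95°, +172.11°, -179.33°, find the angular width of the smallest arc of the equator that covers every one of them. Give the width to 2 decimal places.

19.73°

Sort the longitudes: -179.33°, -172.35°, +167.92°, +172.11°, +177.95°.
Eastward gaps between consecutive values (wrapping around): 6.98°, 340.27°, 4.19°, 5.84°, 2.72°.
Largest gap = 340.27° ⇒ minimal covering band is its complement: 360° − 340.27° = 19.73°.
Band runs from +167.92° eastward to -172.35°, crossing the antimeridian.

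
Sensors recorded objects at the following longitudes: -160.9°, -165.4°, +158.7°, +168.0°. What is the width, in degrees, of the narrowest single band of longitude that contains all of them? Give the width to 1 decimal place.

Sort the longitudes: -165.4°, -160.9°, +158.7°, +168.0°.
Eastward gaps between consecutive values (wrapping around): 4.5°, 319.6°, 9.3°, 26.6°.
Largest gap = 319.6° ⇒ minimal covering band is its complement: 360° − 319.6° = 40.4°.
Band runs from +158.7° eastward to -160.9°, crossing the antimeridian.

40.4°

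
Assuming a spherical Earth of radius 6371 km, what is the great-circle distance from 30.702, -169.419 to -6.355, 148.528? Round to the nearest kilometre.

Δλ = 148.528 − -169.419 = 317.947°; wrapped into (−180°, 180°]: -42.053°.
Δφ = -6.355 − 30.702 = -37.057°.
a = sin²(Δφ/2) + cos φ₁ · cos φ₂ · sin²(Δλ/2) = 0.210994.
c = 2·atan2(√a, √(1−a)) = 0.95451 rad → d = 6371·c ≈ 6081.16 km.

6081 km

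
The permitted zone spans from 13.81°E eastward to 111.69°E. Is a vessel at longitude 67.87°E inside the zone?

Yes

Band width going east from +13.81° to +111.69°: ((111.69 − 13.81) mod 360) = 97.88°.
Offset of +67.87° east of the west edge: ((67.87 − 13.81) mod 360) = 54.06°.
54.06° ≤ 97.88° ⇒ inside.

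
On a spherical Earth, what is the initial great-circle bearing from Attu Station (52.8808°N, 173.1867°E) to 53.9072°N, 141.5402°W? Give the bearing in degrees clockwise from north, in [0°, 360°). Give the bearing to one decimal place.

Δλ = -141.5402 − 173.1867 = -314.7269°; wrapped into (−180°, 180°]: 45.2731°.
θ = atan2( sin Δλ · cos φ₂ , cos φ₁ · sin φ₂ − sin φ₁ · cos φ₂ · cos Δλ )
  = atan2(0.41853, 0.15708) = 69.428° → normalised to [0°, 360°): 69.428°.

69.4°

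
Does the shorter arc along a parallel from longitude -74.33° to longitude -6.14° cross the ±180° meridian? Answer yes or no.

Signed shortest Δλ = ((-6.14 − -74.33 + 180) mod 360) − 180 = 68.19°.
Going east by 68.19° from -74.33° reaches -6.14° without touching 180°.

No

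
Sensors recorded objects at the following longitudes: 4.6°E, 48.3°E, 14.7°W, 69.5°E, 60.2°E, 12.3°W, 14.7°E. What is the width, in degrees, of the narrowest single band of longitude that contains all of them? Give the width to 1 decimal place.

Sort the longitudes: -14.7°, -12.3°, +4.6°, +14.7°, +48.3°, +60.2°, +69.5°.
Eastward gaps between consecutive values (wrapping around): 2.4°, 16.9°, 10.1°, 33.6°, 11.9°, 9.3°, 275.8°.
Largest gap = 275.8° ⇒ minimal covering band is its complement: 360° − 275.8° = 84.2°.
Band runs from -14.7° eastward to +69.5°.

84.2°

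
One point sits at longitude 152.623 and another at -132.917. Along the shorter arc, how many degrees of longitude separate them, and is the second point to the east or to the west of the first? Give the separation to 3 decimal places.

74.460° east

Raw difference: -132.917 − 152.623 = -285.54°.
Normalise into (−180°, 180°]: -285.54° + 360° = 74.46°.
Positive ⇒ the second point lies to the east; separation 74.460°.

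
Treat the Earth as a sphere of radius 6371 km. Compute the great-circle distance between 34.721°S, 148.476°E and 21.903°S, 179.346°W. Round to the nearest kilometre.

Δλ = -179.346 − 148.476 = -327.822°; wrapped into (−180°, 180°]: 32.178°.
Δφ = -21.903 − -34.721 = 12.818°.
a = sin²(Δφ/2) + cos φ₁ · cos φ₂ · sin²(Δλ/2) = 0.071029.
c = 2·atan2(√a, √(1−a)) = 0.53955 rad → d = 6371·c ≈ 3437.45 km.

3437 km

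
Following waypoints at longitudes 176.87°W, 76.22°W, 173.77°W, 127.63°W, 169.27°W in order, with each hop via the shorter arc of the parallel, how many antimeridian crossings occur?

0

Leg 1: -176.87° → -76.22°, shortest Δλ = 100.65° (east) — does not cross 180°.
Leg 2: -76.22° → -173.77°, shortest Δλ = -97.55° (west) — does not cross 180°.
Leg 3: -173.77° → -127.63°, shortest Δλ = 46.14° (east) — does not cross 180°.
Leg 4: -127.63° → -169.27°, shortest Δλ = -41.64° (west) — does not cross 180°.
Total crossings: 0.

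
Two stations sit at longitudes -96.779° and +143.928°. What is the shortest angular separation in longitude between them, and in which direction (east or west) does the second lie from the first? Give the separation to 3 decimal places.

119.293° west

Raw difference: 143.928 − -96.779 = 240.707°.
Normalise into (−180°, 180°]: 240.707° − 360° = -119.293°.
Negative ⇒ the second point lies to the west; separation 119.293°.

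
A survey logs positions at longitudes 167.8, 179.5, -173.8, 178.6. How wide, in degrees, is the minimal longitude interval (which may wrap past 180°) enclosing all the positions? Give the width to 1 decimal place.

18.4°

Sort the longitudes: -173.8°, +167.8°, +178.6°, +179.5°.
Eastward gaps between consecutive values (wrapping around): 341.6°, 10.8°, 0.9°, 6.7°.
Largest gap = 341.6° ⇒ minimal covering band is its complement: 360° − 341.6° = 18.4°.
Band runs from +167.8° eastward to -173.8°, crossing the antimeridian.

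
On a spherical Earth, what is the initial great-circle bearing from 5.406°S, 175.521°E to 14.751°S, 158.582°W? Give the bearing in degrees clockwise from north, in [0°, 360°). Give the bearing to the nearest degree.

112°

Δλ = -158.582 − 175.521 = -334.103°; wrapped into (−180°, 180°]: 25.897°.
θ = atan2( sin Δλ · cos φ₂ , cos φ₁ · sin φ₂ − sin φ₁ · cos φ₂ · cos Δλ )
  = atan2(0.42236, -0.17153) = 112.103° → normalised to [0°, 360°): 112.103°.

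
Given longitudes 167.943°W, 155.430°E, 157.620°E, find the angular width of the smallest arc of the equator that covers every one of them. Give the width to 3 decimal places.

36.627°

Sort the longitudes: -167.943°, +155.430°, +157.620°.
Eastward gaps between consecutive values (wrapping around): 323.373°, 2.190°, 34.437°.
Largest gap = 323.373° ⇒ minimal covering band is its complement: 360° − 323.373° = 36.627°.
Band runs from +155.430° eastward to -167.943°, crossing the antimeridian.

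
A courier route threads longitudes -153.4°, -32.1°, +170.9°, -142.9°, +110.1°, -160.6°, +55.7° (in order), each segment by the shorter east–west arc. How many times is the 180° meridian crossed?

Leg 1: -153.4° → -32.1°, shortest Δλ = 121.3° (east) — does not cross 180°.
Leg 2: -32.1° → +170.9°, shortest Δλ = -157.0° (west) — crosses 180°.
Leg 3: +170.9° → -142.9°, shortest Δλ = 46.2° (east) — crosses 180°.
Leg 4: -142.9° → +110.1°, shortest Δλ = -107.0° (west) — crosses 180°.
Leg 5: +110.1° → -160.6°, shortest Δλ = 89.3° (east) — crosses 180°.
Leg 6: -160.6° → +55.7°, shortest Δλ = -143.7° (west) — crosses 180°.
Total crossings: 5.

5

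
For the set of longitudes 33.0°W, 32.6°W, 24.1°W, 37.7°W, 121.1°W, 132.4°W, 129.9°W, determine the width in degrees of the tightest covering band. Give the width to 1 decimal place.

Sort the longitudes: -132.4°, -129.9°, -121.1°, -37.7°, -33.0°, -32.6°, -24.1°.
Eastward gaps between consecutive values (wrapping around): 2.5°, 8.8°, 83.4°, 4.7°, 0.4°, 8.5°, 251.7°.
Largest gap = 251.7° ⇒ minimal covering band is its complement: 360° − 251.7° = 108.3°.
Band runs from -132.4° eastward to -24.1°.

108.3°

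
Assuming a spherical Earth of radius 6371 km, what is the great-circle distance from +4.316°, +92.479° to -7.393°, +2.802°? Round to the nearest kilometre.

10034 km

Δλ = 2.802 − 92.479 = -89.677°.
Δφ = -7.393 − 4.316 = -11.709°.
a = sin²(Δφ/2) + cos φ₁ · cos φ₂ · sin²(Δλ/2) = 0.502055.
c = 2·atan2(√a, √(1−a)) = 1.57491 rad → d = 6371·c ≈ 10033.72 km.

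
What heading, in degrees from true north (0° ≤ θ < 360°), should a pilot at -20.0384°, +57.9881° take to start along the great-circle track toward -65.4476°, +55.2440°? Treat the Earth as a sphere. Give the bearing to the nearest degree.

Δλ = 55.2440 − 57.9881 = -2.7441°.
θ = atan2( sin Δλ · cos φ₂ , cos φ₁ · sin φ₂ − sin φ₁ · cos φ₂ · cos Δλ )
  = atan2(-0.01989, -0.71230) = -178.400° → normalised to [0°, 360°): 181.600°.

182°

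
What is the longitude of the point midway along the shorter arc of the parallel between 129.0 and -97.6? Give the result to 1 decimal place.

-164.3°

Signed shortest Δλ from +129.0° to -97.6° is +133.4°.
Midpoint longitude = +129.0° + (+133.4°)/2 = +129.0° + 66.7° = +195.7°.
Normalise into (−180°, 180°]: -164.3°.
(The naïve average (+129.0 + -97.6)/2 = 15.7° is on the wrong side of the globe.)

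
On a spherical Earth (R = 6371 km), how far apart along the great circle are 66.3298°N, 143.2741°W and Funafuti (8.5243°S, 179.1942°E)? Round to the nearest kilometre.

Δλ = 179.1942 − -143.2741 = 322.4683°; wrapped into (−180°, 180°]: -37.5317°.
Δφ = -8.5243 − 66.3298 = -74.8541°.
a = sin²(Δφ/2) + cos φ₁ · cos φ₂ · sin²(Δλ/2) = 0.410451.
c = 2·atan2(√a, √(1−a)) = 1.39073 rad → d = 6371·c ≈ 8860.32 km.

8860 km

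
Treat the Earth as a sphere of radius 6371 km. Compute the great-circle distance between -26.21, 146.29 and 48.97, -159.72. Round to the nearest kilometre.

Δλ = -159.72 − 146.29 = -306.01°; wrapped into (−180°, 180°]: 53.99°.
Δφ = 48.97 − -26.21 = 75.18°.
a = sin²(Δφ/2) + cos φ₁ · cos φ₂ · sin²(Δλ/2) = 0.493455.
c = 2·atan2(√a, √(1−a)) = 1.55771 rad → d = 6371·c ≈ 9924.15 km.

9924 km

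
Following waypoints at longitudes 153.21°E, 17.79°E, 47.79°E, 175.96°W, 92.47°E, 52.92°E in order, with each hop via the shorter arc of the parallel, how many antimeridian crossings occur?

2

Leg 1: +153.21° → +17.79°, shortest Δλ = -135.42° (west) — does not cross 180°.
Leg 2: +17.79° → +47.79°, shortest Δλ = 30.0° (east) — does not cross 180°.
Leg 3: +47.79° → -175.96°, shortest Δλ = 136.25° (east) — crosses 180°.
Leg 4: -175.96° → +92.47°, shortest Δλ = -91.57° (west) — crosses 180°.
Leg 5: +92.47° → +52.92°, shortest Δλ = -39.55° (west) — does not cross 180°.
Total crossings: 2.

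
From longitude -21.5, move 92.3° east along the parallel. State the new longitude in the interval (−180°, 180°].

+70.8°

Start at -21.5°; shift +92.3° → +70.8°.
+70.8° already lies in (−180°, 180°].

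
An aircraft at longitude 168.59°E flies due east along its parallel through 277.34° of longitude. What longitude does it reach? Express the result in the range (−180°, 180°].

85.93°E

Start at +168.59°; shift +277.34° → +445.93°.
+445.93° lies outside (−180°, 180°]; subtract 360° → +85.93°.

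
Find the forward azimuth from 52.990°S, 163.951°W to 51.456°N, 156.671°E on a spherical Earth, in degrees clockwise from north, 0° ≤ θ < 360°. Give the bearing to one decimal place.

Δλ = 156.671 − -163.951 = 320.622°; wrapped into (−180°, 180°]: -39.378°.
θ = atan2( sin Δλ · cos φ₂ , cos φ₁ · sin φ₂ − sin φ₁ · cos φ₂ · cos Δλ )
  = atan2(-0.39533, 0.85542) = -24.804° → normalised to [0°, 360°): 335.196°.

335.2°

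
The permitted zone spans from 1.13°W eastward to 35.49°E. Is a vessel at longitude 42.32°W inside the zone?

No

Band width going east from -1.13° to +35.49°: ((35.49 − -1.13) mod 360) = 36.62°.
Offset of -42.32° east of the west edge: ((-42.32 − -1.13) mod 360) = 318.81°.
318.81° > 36.62° ⇒ outside.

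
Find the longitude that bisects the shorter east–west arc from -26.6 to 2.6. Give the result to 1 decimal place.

Signed shortest Δλ from -26.6° to +2.6° is +29.2°.
Midpoint longitude = -26.6° + (+29.2°)/2 = -26.6° + 14.6° = -12.0°.

-12.0°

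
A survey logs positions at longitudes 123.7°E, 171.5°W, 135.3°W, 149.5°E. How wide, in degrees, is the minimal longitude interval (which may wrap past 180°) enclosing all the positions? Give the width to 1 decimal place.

Sort the longitudes: -171.5°, -135.3°, +123.7°, +149.5°.
Eastward gaps between consecutive values (wrapping around): 36.2°, 259.0°, 25.8°, 39.0°.
Largest gap = 259.0° ⇒ minimal covering band is its complement: 360° − 259.0° = 101.0°.
Band runs from +123.7° eastward to -135.3°, crossing the antimeridian.

101.0°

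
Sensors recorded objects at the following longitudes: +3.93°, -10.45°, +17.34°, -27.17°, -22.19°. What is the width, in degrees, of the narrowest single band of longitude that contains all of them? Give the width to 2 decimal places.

44.51°

Sort the longitudes: -27.17°, -22.19°, -10.45°, +3.93°, +17.34°.
Eastward gaps between consecutive values (wrapping around): 4.98°, 11.74°, 14.38°, 13.41°, 315.49°.
Largest gap = 315.49° ⇒ minimal covering band is its complement: 360° − 315.49° = 44.51°.
Band runs from -27.17° eastward to +17.34°.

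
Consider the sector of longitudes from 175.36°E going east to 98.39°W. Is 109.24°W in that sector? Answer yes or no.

Yes

Band width going east from +175.36° to -98.39°: ((-98.39 − 175.36) mod 360) = 86.25°.
Offset of -109.24° east of the west edge: ((-109.24 − 175.36) mod 360) = 75.40°.
75.40° ≤ 86.25° ⇒ inside.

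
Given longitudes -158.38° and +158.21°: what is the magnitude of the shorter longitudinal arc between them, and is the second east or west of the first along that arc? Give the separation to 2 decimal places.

Raw difference: 158.21 − -158.38 = 316.59°.
Normalise into (−180°, 180°]: 316.59° − 360° = -43.41°.
Negative ⇒ the second point lies to the west; separation 43.41°.

43.41° west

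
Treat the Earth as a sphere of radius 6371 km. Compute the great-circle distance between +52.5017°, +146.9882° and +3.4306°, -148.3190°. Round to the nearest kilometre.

Δλ = -148.3190 − 146.9882 = -295.3072°; wrapped into (−180°, 180°]: 64.6928°.
Δφ = 3.4306 − 52.5017 = -49.0711°.
a = sin²(Δφ/2) + cos φ₁ · cos φ₂ · sin²(Δλ/2) = 0.346387.
c = 2·atan2(√a, √(1−a)) = 1.25852 rad → d = 6371·c ≈ 8018.02 km.

8018 km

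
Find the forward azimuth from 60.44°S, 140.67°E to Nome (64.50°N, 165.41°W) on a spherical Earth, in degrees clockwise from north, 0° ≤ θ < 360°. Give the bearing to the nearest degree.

Δλ = -165.41 − 140.67 = -306.08°; wrapped into (−180°, 180°]: 53.92°.
θ = atan2( sin Δλ · cos φ₂ , cos φ₁ · sin φ₂ − sin φ₁ · cos φ₂ · cos Δλ )
  = atan2(0.34794, 0.66581) = 27.591° → normalised to [0°, 360°): 27.591°.

28°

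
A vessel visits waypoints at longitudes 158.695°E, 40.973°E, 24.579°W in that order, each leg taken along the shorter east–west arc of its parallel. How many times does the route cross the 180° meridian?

Leg 1: +158.695° → +40.973°, shortest Δλ = -117.722° (west) — does not cross 180°.
Leg 2: +40.973° → -24.579°, shortest Δλ = -65.552° (west) — does not cross 180°.
Total crossings: 0.

0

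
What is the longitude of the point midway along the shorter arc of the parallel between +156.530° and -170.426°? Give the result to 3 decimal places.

+173.052°

Signed shortest Δλ from +156.530° to -170.426° is +33.044°.
Midpoint longitude = +156.530° + (+33.044°)/2 = +156.530° + 16.522° = +173.052°.
(The naïve average (+156.530 + -170.426)/2 = -6.948° is on the wrong side of the globe.)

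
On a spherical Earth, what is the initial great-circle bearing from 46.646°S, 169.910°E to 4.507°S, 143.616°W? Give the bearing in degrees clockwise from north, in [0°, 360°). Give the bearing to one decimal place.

58.4°

Δλ = -143.616 − 169.910 = -313.526°; wrapped into (−180°, 180°]: 46.474°.
θ = atan2( sin Δλ · cos φ₂ , cos φ₁ · sin φ₂ − sin φ₁ · cos φ₂ · cos Δλ )
  = atan2(0.72282, 0.44527) = 58.366° → normalised to [0°, 360°): 58.366°.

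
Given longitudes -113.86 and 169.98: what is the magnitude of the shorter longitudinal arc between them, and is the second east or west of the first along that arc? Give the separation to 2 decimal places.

Raw difference: 169.98 − -113.86 = 283.84°.
Normalise into (−180°, 180°]: 283.84° − 360° = -76.16°.
Negative ⇒ the second point lies to the west; separation 76.16°.

76.16° west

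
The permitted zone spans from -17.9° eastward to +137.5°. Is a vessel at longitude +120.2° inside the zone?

Yes

Band width going east from -17.9° to +137.5°: ((137.5 − -17.9) mod 360) = 155.4°.
Offset of +120.2° east of the west edge: ((120.2 − -17.9) mod 360) = 138.1°.
138.1° ≤ 155.4° ⇒ inside.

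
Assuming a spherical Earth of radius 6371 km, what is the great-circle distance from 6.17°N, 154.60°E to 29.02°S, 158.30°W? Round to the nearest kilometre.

Δλ = -158.30 − 154.60 = -312.90°; wrapped into (−180°, 180°]: 47.10°.
Δφ = -29.02 − 6.17 = -35.19°.
a = sin²(Δφ/2) + cos φ₁ · cos φ₂ · sin²(Δλ/2) = 0.230166.
c = 2·atan2(√a, √(1−a)) = 1.00075 rad → d = 6371·c ≈ 6375.79 km.

6376 km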